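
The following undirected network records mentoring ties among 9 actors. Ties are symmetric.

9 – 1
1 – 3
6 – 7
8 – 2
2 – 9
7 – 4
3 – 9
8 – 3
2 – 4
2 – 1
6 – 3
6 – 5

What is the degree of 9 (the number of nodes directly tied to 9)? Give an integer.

9 is directly tied to 1, 2, and 3. That is 3 neighbors, so the degree of 9 is 3.

3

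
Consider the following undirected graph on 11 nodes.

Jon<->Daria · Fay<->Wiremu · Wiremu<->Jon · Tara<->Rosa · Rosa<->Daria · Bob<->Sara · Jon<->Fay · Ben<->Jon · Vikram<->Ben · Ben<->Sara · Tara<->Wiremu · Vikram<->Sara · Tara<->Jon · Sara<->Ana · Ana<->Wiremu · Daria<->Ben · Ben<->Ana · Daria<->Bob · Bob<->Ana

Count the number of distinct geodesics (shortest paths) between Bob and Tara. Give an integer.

3

The shortest distance is 3. The length-3 paths are: Bob–Daria–Rosa–Tara; Bob–Ana–Wiremu–Tara; Bob–Daria–Jon–Tara.
That gives 3 distinct shortest paths.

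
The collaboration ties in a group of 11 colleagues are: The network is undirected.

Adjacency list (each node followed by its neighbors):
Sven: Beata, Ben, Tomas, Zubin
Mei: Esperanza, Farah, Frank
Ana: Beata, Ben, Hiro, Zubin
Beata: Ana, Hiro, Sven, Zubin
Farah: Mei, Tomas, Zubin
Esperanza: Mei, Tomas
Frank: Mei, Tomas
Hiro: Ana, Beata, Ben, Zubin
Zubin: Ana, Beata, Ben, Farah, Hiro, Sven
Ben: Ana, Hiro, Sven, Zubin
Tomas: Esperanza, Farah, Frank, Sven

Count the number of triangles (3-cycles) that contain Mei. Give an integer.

Mei's neighbors are Esperanza, Farah, and Frank, but none of them are tied to each other, so no triangle contains Mei.

0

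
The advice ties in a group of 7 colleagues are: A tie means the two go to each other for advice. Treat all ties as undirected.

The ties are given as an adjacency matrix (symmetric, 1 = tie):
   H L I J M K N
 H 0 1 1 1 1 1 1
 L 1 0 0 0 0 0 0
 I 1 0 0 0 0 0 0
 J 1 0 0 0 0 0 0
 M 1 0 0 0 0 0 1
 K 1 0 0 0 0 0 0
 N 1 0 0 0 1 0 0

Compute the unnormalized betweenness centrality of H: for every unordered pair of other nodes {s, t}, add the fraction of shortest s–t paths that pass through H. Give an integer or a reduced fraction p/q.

Pairs whose geodesics pass through H — L–I: 1; L–J: 1; L–M: 1; L–K: 1; L–N: 1; I–J: 1; I–M: 1; I–K: 1; I–N: 1; J–M: 1; J–K: 1; J–N: 1; M–K: 1; K–N: 1.
All other pairs contribute 0.
Summing the contributions gives betweenness(H) = 14.

14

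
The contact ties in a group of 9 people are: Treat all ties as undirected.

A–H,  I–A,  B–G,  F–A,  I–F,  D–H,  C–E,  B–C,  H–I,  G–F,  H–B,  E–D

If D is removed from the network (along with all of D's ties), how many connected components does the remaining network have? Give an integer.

1

D's neighbors (E and H) remain reachable from one another through other ties, so the rest of the network stays in one piece.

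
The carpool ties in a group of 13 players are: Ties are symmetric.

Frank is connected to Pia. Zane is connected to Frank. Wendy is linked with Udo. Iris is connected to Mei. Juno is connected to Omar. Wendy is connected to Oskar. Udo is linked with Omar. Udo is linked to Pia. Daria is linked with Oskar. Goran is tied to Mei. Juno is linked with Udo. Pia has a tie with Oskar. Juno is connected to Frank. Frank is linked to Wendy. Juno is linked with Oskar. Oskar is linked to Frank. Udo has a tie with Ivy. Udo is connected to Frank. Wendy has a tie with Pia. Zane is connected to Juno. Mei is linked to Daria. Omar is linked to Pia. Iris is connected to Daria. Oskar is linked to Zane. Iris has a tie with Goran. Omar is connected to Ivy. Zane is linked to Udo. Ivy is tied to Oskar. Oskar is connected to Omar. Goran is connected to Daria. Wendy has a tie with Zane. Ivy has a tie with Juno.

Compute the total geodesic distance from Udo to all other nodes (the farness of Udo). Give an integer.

24

Distances from Udo: Daria:3, Frank:1, Goran:4, Iris:4, Ivy:1, Juno:1, Mei:4, Omar:1, Oskar:2, Pia:1, Wendy:1, Zane:1.
Sum = 3 + 1 + 4 + 4 + 1 + 1 + 4 + 1 + 2 + 1 + 1 + 1 = 24.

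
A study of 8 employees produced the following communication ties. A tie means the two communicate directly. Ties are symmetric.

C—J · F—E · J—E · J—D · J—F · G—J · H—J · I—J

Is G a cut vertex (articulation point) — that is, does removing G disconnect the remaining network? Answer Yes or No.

No

Even without G, every remaining node can still reach every other (the residual graph is connected), so G is not a cut vertex.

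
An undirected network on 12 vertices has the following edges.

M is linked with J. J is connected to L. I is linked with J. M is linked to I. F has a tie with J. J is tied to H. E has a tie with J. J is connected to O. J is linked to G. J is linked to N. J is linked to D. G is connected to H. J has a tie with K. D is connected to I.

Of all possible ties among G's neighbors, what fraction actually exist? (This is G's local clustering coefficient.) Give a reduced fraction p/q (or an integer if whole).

1

G's neighbors: H and J (k = 2).
Possible neighbor pairs: C(2,2) = 1. Edges among them: H–J → e = 1.
Clustering(G) = 1/1.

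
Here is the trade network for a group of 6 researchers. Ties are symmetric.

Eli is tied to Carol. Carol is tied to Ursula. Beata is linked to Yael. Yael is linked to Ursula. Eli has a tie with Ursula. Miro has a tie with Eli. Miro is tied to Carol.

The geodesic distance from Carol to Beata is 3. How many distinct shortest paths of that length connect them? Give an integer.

The shortest distance is 3, and the only length-3 path is Carol–Ursula–Yael–Beata. So there is exactly 1 shortest path.

1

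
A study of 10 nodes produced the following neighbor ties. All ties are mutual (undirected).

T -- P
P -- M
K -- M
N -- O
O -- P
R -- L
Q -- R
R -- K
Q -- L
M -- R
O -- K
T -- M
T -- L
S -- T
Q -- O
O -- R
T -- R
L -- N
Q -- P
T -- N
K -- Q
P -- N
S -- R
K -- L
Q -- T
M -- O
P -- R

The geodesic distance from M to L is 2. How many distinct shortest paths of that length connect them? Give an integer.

3

The shortest distance is 2. The length-2 paths are: M–R–L; M–T–L; M–K–L.
That gives 3 distinct shortest paths.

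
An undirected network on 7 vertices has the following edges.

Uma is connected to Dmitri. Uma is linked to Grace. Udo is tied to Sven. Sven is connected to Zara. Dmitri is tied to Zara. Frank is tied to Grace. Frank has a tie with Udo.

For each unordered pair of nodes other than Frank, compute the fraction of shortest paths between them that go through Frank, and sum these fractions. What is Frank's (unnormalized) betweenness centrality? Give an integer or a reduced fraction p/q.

Pairs whose geodesics pass through Frank — Grace–Udo: 1; Grace–Sven: 1; Udo–Uma: 1.
All other pairs contribute 0.
Summing the contributions gives betweenness(Frank) = 3.

3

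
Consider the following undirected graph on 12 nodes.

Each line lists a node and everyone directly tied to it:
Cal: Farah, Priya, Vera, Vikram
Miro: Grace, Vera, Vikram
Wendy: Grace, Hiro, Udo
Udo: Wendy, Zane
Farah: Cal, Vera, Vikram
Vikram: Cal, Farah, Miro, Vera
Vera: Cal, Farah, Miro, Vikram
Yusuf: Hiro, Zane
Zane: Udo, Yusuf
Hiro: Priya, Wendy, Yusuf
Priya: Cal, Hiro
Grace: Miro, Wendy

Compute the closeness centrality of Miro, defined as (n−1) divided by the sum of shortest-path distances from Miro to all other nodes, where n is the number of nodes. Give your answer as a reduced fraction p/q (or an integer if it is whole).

11/26

Distances from Miro: Cal:2, Farah:2, Grace:1, Hiro:3, Priya:3, Udo:3, Vera:1, Vikram:1, Wendy:2, Yusuf:4, Zane:4. Sum = 26.
n = 12, so closeness = 11/26.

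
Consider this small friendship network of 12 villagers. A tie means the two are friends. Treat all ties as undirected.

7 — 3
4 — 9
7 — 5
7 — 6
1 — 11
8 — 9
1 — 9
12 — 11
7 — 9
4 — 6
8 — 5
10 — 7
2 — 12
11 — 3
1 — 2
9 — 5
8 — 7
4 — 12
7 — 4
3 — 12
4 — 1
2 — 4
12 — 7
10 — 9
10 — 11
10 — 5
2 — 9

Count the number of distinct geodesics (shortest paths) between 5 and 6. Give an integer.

1

The shortest distance is 2, and the only length-2 path is 5–7–6. So there is exactly 1 shortest path.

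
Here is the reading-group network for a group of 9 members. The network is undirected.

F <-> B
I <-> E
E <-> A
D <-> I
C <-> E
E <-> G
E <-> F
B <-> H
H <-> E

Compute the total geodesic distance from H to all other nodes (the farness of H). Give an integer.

15

Distances from H: A:2, B:1, C:2, D:3, E:1, F:2, G:2, I:2.
Sum = 2 + 1 + 2 + 3 + 1 + 2 + 2 + 2 = 15.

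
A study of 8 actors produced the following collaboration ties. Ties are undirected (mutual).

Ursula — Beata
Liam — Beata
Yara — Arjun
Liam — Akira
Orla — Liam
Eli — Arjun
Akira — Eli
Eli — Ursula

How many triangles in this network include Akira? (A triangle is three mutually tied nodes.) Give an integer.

Akira's neighbors are Eli and Liam, but none of them are tied to each other, so no triangle contains Akira.

0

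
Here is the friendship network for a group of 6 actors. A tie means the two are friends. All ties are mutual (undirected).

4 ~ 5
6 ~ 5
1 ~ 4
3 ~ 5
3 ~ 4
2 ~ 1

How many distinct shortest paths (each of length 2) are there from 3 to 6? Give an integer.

The shortest distance is 2, and the only length-2 path is 3–5–6. So there is exactly 1 shortest path.

1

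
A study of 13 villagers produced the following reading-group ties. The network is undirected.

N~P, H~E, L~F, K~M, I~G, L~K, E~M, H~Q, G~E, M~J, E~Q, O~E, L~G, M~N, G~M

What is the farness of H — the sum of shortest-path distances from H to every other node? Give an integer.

Distances from H: E:1, F:4, G:2, I:3, J:3, K:3, L:3, M:2, N:3, O:2, P:4, Q:1.
Sum = 1 + 4 + 2 + 3 + 3 + 3 + 3 + 2 + 3 + 2 + 4 + 1 = 31.

31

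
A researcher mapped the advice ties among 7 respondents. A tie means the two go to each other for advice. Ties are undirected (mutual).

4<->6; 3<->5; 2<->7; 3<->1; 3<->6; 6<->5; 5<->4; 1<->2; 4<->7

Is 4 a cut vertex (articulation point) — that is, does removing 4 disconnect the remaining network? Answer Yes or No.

Even without 4, every remaining node can still reach every other (the residual graph is connected), so 4 is not a cut vertex.

No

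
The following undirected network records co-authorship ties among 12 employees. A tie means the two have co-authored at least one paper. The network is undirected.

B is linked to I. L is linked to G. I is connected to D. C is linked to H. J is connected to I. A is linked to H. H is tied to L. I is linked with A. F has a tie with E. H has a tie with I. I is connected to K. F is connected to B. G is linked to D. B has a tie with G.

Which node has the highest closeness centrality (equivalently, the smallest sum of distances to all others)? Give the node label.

I

Farness (sum of distances to all others) for each node — A:24, B:20, C:31, D:24, E:38, F:28, G:24, H:21, I:17, J:27, K:27, L:25.
The smallest farness is 17, for I, so I has the highest closeness.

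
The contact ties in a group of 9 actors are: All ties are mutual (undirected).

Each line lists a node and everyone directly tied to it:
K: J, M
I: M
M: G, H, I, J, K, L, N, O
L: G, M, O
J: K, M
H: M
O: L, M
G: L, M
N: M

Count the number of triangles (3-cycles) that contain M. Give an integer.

3

M's neighbors: G, H, I, J, K, L, N, and O.
Neighbor pairs that are themselves tied: M–G–L; M–J–K; M–L–O. Each forms one triangle with M, for 3 in total.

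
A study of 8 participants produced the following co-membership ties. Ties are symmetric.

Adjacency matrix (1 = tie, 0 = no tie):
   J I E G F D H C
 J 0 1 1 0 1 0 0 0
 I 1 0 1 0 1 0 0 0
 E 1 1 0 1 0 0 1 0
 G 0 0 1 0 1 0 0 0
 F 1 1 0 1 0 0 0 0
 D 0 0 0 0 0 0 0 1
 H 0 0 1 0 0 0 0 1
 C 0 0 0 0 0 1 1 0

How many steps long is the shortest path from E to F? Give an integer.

One shortest route is E – J – F, which uses 2 edges, and E and F are not directly tied, so nothing shorter exists. So d(E,F) = 2.

2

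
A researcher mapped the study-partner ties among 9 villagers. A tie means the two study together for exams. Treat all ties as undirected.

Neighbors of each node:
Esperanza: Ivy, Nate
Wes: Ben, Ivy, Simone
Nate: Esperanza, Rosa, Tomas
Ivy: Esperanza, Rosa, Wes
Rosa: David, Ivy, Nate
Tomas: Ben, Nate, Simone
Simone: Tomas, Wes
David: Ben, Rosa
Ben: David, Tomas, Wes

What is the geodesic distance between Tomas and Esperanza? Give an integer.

One shortest route is Tomas – Nate – Esperanza, which uses 2 edges, and Tomas and Esperanza are not directly tied, so nothing shorter exists. So d(Tomas,Esperanza) = 2.

2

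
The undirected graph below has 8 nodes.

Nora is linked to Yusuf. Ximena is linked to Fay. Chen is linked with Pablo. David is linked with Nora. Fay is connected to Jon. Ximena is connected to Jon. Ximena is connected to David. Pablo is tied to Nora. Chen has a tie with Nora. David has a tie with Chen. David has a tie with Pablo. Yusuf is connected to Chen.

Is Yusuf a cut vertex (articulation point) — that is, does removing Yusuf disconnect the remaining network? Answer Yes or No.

Even without Yusuf, every remaining node can still reach every other (the residual graph is connected), so Yusuf is not a cut vertex.

No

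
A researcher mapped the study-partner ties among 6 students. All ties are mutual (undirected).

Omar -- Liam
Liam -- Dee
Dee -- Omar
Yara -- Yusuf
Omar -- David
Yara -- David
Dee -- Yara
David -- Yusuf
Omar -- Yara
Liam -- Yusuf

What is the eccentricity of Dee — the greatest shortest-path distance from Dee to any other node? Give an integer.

Distances from Dee: David:2, Liam:1, Omar:1, Yara:1, Yusuf:2.
The largest is 2 (to Yusuf and David), so the eccentricity of Dee is 2.

2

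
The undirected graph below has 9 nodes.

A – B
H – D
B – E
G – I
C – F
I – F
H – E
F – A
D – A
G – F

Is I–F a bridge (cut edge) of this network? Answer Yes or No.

No

Even without that edge, I still reaches F via I – G – F, so the network stays connected. Not a bridge.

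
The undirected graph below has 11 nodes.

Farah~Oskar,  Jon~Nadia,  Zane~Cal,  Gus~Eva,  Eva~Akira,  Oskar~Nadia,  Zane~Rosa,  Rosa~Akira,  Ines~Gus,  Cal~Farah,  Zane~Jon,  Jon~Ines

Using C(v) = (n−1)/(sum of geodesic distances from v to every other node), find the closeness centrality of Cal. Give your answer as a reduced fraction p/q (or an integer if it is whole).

2/5

Distances from Cal: Akira:3, Eva:4, Farah:1, Gus:4, Ines:3, Jon:2, Nadia:3, Oskar:2, Rosa:2, Zane:1. Sum = 25.
n = 11, so closeness = 10/25 = 2/5.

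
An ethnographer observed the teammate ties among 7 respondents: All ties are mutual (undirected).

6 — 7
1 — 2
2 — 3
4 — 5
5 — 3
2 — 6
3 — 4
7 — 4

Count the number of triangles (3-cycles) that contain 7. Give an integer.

0

7's neighbors are 4 and 6, but none of them are tied to each other, so no triangle contains 7.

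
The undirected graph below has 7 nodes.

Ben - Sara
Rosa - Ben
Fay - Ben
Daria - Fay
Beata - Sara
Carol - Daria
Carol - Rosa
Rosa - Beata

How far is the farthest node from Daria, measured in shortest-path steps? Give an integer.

3

Distances from Daria: Beata:3, Ben:2, Carol:1, Fay:1, Rosa:2, Sara:3.
The largest is 3 (to Beata and Sara), so the eccentricity of Daria is 3.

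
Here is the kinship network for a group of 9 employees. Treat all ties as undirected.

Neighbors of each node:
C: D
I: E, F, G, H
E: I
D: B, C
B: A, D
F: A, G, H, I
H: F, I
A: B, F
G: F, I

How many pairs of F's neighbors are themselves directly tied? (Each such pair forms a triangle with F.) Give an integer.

2

F's neighbors: A, G, H, and I.
Neighbor pairs that are themselves tied: F–G–I; F–H–I. Each forms one triangle with F, for 2 in total.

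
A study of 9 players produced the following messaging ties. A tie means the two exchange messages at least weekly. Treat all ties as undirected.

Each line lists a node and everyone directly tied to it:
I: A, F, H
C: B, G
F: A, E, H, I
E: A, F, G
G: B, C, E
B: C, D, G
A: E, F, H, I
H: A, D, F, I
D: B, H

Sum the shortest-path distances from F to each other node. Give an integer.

Distances from F: A:1, B:3, C:3, D:2, E:1, G:2, H:1, I:1.
Sum = 1 + 3 + 3 + 2 + 1 + 2 + 1 + 1 = 14.

14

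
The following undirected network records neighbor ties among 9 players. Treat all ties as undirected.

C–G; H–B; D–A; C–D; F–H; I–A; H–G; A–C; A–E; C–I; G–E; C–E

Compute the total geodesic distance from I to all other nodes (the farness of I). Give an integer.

19

Distances from I: A:1, B:4, C:1, D:2, E:2, F:4, G:2, H:3.
Sum = 1 + 4 + 1 + 2 + 2 + 4 + 2 + 3 = 19.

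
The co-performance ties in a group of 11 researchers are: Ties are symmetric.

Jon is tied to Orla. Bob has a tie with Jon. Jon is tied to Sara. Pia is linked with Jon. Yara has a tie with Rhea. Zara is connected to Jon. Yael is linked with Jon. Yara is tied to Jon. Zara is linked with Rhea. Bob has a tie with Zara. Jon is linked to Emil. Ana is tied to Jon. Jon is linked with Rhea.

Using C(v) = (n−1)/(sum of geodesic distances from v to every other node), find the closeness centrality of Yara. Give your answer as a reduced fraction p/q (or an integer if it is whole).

5/9

Distances from Yara: Ana:2, Bob:2, Emil:2, Jon:1, Orla:2, Pia:2, Rhea:1, Sara:2, Yael:2, Zara:2. Sum = 18.
n = 11, so closeness = 10/18 = 5/9.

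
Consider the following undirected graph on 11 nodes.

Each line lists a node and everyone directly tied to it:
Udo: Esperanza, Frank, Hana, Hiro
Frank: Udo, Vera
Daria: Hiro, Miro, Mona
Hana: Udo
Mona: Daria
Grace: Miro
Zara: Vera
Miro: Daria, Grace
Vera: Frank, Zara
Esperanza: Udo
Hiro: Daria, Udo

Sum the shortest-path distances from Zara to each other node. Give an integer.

Distances from Zara: Daria:5, Esperanza:4, Frank:2, Grace:7, Hana:4, Hiro:4, Miro:6, Mona:6, Udo:3, Vera:1.
Sum = 5 + 4 + 2 + 7 + 4 + 4 + 6 + 6 + 3 + 1 = 42.

42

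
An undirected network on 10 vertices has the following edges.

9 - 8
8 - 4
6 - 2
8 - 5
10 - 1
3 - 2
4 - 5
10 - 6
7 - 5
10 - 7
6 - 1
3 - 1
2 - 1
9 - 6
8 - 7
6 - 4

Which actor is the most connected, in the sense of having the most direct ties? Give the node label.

Degrees — 1:4, 2:3, 3:2, 4:3, 5:3, 6:5, 7:3, 8:4, 9:2, 10:3.
The maximum is 5, attained only by 6.

6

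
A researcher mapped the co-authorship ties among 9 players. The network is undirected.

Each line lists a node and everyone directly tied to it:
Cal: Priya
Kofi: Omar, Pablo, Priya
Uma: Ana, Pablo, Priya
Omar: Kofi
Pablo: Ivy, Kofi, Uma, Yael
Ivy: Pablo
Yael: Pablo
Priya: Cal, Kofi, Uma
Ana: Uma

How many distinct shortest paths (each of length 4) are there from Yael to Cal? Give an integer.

The shortest distance is 4. The length-4 paths are: Yael–Pablo–Kofi–Priya–Cal; Yael–Pablo–Uma–Priya–Cal.
That gives 2 distinct shortest paths.

2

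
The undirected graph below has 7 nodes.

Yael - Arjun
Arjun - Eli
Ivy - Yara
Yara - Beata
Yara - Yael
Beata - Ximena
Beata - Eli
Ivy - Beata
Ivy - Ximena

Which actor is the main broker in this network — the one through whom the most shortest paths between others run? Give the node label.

Beata

Unnormalized betweenness of each node: Arjun:1, Beata:11/2, Eli:5/2, Ivy:1, Ximena:0, Yael:3/2, Yara:7/2.
Beata has the largest value, 11/2, making it the main broker — the node through which the most shortest paths run.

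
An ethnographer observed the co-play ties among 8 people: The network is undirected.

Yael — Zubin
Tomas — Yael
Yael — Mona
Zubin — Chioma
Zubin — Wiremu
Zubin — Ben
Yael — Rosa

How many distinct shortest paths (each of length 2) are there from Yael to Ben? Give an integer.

1

The shortest distance is 2, and the only length-2 path is Yael–Zubin–Ben. So there is exactly 1 shortest path.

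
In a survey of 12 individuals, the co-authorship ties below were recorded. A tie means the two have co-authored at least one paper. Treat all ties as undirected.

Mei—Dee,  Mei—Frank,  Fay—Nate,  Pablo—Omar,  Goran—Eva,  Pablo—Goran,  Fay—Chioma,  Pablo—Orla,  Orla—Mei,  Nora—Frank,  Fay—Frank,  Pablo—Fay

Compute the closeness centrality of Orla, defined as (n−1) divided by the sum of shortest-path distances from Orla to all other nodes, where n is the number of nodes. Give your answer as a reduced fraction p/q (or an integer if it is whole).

Distances from Orla: Chioma:3, Dee:2, Eva:3, Fay:2, Frank:2, Goran:2, Mei:1, Nate:3, Nora:3, Omar:2, Pablo:1. Sum = 24.
n = 12, so closeness = 11/24.

11/24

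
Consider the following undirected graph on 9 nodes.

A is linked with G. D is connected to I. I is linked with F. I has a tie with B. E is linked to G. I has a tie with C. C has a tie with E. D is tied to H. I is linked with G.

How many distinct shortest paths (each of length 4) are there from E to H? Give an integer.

The shortest distance is 4. The length-4 paths are: E–G–I–D–H; E–C–I–D–H.
That gives 2 distinct shortest paths.

2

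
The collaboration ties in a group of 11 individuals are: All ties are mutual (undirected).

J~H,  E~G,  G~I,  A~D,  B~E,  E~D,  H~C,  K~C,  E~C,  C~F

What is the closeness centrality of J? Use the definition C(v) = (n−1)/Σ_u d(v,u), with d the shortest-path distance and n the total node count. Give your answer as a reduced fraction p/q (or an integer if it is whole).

Distances from J: A:5, B:4, C:2, D:4, E:3, F:3, G:4, H:1, I:5, K:3. Sum = 34.
n = 11, so closeness = 10/34 = 5/17.

5/17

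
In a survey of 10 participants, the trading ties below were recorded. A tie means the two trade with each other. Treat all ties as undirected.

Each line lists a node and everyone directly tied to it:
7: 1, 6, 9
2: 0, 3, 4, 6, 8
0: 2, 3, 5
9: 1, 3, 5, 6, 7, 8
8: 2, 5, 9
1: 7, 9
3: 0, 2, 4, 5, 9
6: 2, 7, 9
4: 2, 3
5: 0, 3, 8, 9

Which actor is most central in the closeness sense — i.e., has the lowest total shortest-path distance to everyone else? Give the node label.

Farness (sum of distances to all others) for each node — 0:17, 1:19, 2:14, 3:13, 4:18, 5:14, 6:15, 7:17, 8:15, 9:12.
The smallest farness is 12, for 9, so 9 has the highest closeness.

9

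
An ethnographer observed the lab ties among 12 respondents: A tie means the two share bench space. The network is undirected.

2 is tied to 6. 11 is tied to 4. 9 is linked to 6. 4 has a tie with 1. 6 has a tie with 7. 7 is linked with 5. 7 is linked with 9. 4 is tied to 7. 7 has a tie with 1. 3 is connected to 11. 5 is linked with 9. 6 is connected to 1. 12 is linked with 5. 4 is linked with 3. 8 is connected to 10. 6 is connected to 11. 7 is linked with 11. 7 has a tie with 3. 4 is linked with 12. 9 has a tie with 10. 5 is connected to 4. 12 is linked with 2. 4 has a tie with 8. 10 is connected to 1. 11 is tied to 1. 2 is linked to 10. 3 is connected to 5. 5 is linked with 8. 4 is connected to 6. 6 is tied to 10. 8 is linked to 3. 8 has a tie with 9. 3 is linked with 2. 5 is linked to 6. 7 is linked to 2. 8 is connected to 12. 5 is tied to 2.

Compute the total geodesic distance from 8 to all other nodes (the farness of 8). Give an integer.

16

Distances from 8: 1:2, 2:2, 3:1, 4:1, 5:1, 6:2, 7:2, 9:1, 10:1, 11:2, 12:1.
Sum = 2 + 2 + 1 + 1 + 1 + 2 + 2 + 1 + 1 + 2 + 1 = 16.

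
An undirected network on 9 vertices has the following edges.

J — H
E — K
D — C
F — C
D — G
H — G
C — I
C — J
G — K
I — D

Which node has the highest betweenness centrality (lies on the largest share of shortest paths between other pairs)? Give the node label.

Unnormalized betweenness of each node: C:19/2, D:19/2, E:0, F:0, G:27/2, H:3, I:0, J:5/2, K:7.
G has the largest value, 27/2, making it the main broker — the node through which the most shortest paths run.

G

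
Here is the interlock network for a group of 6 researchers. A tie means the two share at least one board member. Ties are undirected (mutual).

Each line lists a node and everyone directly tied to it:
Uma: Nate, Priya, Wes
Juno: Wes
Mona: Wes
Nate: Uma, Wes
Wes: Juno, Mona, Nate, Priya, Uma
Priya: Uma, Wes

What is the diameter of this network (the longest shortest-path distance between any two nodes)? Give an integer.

2

Eccentricity of each node (its greatest distance to any other): Juno:2, Mona:2, Nate:2, Priya:2, Uma:2, Wes:1.
The maximum eccentricity is 2, realized for instance by the pair Uma–Juno via Uma – Wes – Juno. So the diameter is 2.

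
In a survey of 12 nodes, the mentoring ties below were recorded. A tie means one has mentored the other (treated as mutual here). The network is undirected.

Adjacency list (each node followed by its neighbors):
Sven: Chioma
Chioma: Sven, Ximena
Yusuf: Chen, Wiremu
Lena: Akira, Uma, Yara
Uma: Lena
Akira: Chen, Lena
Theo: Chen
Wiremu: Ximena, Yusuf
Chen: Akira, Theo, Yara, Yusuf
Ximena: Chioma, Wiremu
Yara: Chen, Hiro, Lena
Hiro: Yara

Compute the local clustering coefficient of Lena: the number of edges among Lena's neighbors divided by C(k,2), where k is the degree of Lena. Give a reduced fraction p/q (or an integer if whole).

0

Lena's neighbors: Akira, Uma, and Yara (k = 3).
Possible neighbor pairs: C(3,2) = 3. Edges among them: none → e = 0.
Clustering(Lena) = 0/3 = 0.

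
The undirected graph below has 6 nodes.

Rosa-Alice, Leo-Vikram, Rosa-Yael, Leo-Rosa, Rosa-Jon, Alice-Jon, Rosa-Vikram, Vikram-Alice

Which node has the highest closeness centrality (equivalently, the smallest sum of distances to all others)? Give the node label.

Rosa

Farness (sum of distances to all others) for each node — Alice:7, Jon:8, Leo:8, Rosa:5, Vikram:7, Yael:9.
The smallest farness is 5, for Rosa, so Rosa has the highest closeness.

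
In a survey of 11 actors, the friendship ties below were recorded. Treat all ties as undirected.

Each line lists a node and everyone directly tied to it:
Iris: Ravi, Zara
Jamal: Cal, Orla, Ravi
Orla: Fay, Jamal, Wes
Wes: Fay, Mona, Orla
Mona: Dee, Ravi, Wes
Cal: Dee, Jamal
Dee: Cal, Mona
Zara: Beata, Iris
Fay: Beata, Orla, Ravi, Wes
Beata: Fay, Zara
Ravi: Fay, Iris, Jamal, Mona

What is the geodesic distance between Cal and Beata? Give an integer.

One shortest route is Cal – Jamal – Ravi – Fay – Beata, which uses 4 edges, and at distance 3 from Cal we only reach {Fay, Iris, Wes}, which does not include Beata. So d(Cal,Beata) = 4.

4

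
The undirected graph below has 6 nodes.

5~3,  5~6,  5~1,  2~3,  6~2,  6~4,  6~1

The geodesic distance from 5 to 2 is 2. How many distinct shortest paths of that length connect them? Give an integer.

The shortest distance is 2. The length-2 paths are: 5–6–2; 5–3–2.
That gives 2 distinct shortest paths.

2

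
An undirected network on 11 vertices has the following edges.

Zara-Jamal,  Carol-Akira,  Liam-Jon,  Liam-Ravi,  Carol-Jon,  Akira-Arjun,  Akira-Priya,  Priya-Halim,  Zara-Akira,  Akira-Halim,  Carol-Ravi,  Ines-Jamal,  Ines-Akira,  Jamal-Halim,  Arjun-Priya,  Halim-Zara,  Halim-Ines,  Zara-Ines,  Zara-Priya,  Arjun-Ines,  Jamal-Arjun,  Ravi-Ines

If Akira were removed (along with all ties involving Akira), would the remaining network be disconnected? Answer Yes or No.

Even without Akira, every remaining node can still reach every other (the residual graph is connected), so Akira is not a cut vertex.

No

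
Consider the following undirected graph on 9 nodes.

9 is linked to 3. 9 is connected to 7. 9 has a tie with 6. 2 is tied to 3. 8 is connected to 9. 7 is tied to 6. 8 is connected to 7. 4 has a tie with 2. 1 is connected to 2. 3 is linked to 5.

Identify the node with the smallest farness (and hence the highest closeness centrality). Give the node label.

Farness (sum of distances to all others) for each node — 1:23, 2:16, 3:13, 4:23, 5:20, 6:20, 7:19, 8:20, 9:14.
The smallest farness is 13, for 3, so 3 has the highest closeness.

3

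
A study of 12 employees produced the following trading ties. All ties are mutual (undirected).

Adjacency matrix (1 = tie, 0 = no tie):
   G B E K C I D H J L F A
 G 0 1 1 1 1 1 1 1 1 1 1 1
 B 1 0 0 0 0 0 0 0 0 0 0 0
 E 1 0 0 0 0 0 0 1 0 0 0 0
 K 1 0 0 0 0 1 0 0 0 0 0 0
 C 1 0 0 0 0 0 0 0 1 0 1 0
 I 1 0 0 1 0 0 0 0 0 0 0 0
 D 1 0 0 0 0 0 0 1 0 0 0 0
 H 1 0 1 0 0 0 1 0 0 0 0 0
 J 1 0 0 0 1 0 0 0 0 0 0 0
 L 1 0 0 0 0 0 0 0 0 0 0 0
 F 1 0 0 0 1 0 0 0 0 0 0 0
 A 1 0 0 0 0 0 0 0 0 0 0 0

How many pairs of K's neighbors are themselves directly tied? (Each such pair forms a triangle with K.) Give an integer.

1

K's neighbors: G and I.
Neighbor pairs that are themselves tied: K–G–I. Each forms one triangle with K, for 1 in total.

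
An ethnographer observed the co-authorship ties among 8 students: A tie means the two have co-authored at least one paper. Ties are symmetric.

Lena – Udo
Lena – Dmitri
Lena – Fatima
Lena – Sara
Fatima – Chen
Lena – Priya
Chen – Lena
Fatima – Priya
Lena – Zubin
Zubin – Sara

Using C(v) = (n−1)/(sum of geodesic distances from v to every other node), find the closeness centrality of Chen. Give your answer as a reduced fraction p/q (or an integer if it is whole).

Distances from Chen: Dmitri:2, Fatima:1, Lena:1, Priya:2, Sara:2, Udo:2, Zubin:2. Sum = 12.
n = 8, so closeness = 7/12.

7/12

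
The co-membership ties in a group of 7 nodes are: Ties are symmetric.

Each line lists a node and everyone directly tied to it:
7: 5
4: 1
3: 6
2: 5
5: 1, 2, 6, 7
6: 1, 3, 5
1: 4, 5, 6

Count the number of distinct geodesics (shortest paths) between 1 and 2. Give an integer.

1

The shortest distance is 2, and the only length-2 path is 1–5–2. So there is exactly 1 shortest path.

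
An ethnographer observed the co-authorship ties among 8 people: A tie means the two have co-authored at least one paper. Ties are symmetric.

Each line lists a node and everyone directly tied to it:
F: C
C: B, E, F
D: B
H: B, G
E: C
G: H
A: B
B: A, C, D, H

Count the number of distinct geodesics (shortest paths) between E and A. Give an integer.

The shortest distance is 3, and the only length-3 path is E–C–B–A. So there is exactly 1 shortest path.

1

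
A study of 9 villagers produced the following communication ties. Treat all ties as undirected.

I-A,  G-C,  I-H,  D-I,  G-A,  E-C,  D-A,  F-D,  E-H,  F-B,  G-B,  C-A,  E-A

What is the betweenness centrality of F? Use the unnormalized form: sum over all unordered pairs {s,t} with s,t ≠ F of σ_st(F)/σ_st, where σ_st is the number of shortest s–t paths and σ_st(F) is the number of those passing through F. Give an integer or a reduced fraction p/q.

Pairs whose geodesics pass through F — B–D: 1; B–I: 1/2; B–H: 1/4.
All other pairs contribute 0.
Summing the contributions gives betweenness(F) = 7/4.

7/4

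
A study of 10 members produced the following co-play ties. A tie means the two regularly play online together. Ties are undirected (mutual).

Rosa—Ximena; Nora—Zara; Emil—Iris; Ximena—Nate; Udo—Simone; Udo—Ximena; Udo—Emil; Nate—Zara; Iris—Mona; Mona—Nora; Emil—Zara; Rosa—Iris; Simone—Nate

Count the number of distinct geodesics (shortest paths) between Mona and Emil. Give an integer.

1

The shortest distance is 2, and the only length-2 path is Mona–Iris–Emil. So there is exactly 1 shortest path.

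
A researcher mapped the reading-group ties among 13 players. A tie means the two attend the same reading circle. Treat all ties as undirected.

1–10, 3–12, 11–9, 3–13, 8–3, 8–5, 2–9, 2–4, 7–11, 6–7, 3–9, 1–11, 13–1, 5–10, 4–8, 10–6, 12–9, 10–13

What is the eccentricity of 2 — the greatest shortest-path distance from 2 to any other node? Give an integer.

4

Distances from 2: 1:3, 3:2, 4:1, 5:3, 6:4, 7:3, 8:2, 9:1, 10:4, 11:2, 12:2, 13:3.
The largest is 4 (to 10 and 6), so the eccentricity of 2 is 4.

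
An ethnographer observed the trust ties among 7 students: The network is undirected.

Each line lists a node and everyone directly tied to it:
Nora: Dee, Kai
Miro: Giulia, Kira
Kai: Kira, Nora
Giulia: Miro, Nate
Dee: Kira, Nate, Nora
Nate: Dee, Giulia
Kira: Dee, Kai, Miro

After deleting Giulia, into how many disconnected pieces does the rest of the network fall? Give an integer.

Giulia's neighbors (Miro and Nate) remain reachable from one another through other ties, so the rest of the network stays in one piece.

1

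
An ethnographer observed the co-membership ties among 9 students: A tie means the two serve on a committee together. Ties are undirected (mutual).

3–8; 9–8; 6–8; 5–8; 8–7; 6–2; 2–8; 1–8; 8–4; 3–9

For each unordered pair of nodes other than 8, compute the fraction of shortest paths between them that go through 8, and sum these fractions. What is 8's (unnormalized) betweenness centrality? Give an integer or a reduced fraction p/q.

Pairs whose geodesics pass through 8 — 7–9: 1; 7–2: 1; 7–4: 1; 7–1: 1; 7–6: 1; 7–5: 1; 7–3: 1; 9–2: 1; 9–4: 1; 9–1: 1; 9–6: 1; 9–5: 1; 2–4: 1; 2–1: 1 … (+12 more pairs).
All other pairs contribute 0.
Summing the contributions gives betweenness(8) = 26.

26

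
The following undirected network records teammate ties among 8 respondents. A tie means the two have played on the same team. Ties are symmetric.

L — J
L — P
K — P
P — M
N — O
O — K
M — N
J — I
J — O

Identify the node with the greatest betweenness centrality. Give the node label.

Unnormalized betweenness of each node: I:0, J:15/2, K:1, L:3, M:3/2, N:2, O:13/2, P:9/2.
J has the largest value, 15/2, making it the main broker — the node through which the most shortest paths run.

J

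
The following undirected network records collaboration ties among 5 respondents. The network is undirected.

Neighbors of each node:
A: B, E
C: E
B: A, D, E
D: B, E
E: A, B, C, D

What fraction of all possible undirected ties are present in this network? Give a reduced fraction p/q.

There are 6 edges and 5 nodes, so the maximum possible is C(5,2) = 10.
Density = 6/10 = 3/5.

3/5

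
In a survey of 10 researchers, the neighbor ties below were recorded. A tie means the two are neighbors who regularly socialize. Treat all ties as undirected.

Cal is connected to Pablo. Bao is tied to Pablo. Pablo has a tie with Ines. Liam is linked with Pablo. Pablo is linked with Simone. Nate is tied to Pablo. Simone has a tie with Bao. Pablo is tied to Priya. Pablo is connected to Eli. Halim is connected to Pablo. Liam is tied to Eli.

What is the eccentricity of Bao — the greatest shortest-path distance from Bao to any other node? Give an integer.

Distances from Bao: Cal:2, Eli:2, Halim:2, Ines:2, Liam:2, Nate:2, Pablo:1, Priya:2, Simone:1.
The largest is 2 (to Ines, Cal, Nate, Eli, Priya, Liam, and Halim), so the eccentricity of Bao is 2.

2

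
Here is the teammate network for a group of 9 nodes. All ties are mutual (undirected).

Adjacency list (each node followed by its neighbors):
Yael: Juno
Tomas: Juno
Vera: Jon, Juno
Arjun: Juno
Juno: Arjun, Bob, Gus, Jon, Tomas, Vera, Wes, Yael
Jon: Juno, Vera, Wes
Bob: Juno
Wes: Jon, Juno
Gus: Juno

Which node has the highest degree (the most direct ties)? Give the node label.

Degrees — Arjun:1, Bob:1, Gus:1, Jon:3, Juno:8, Tomas:1, Vera:2, Wes:2, Yael:1.
The maximum is 8, attained only by Juno.

Juno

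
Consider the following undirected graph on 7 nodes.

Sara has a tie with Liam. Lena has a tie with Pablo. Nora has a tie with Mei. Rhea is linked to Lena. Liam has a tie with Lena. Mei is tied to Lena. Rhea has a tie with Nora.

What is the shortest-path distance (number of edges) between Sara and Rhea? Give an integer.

One shortest route is Sara – Liam – Lena – Rhea, which uses 3 edges, and at distance 2 from Sara we only reach {Lena}, which does not include Rhea. So d(Sara,Rhea) = 3.

3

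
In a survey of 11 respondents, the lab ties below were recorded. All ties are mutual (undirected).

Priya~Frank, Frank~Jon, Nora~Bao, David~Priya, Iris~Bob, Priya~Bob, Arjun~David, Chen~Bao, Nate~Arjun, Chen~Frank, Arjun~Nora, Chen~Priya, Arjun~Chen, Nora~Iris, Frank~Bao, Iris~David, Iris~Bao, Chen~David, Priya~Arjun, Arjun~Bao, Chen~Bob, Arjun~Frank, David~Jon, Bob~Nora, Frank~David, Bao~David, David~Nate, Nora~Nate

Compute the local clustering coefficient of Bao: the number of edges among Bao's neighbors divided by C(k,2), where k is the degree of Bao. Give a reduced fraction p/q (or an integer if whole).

3/5

Bao's neighbors: Arjun, Chen, David, Frank, Iris, and Nora (k = 6).
Possible neighbor pairs: C(6,2) = 15. Edges among them: Arjun–Chen, Arjun–David, Arjun–Frank, Arjun–Nora, Chen–David, Chen–Frank, David–Frank, David–Iris, Iris–Nora → e = 9.
Clustering(Bao) = 9/15 = 3/5.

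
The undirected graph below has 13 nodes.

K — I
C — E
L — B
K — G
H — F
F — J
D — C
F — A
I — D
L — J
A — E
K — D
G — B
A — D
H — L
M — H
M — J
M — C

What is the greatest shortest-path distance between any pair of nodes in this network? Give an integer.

Eccentricity of each node (its greatest distance to any other): A:4, B:5, C:4, D:4, E:5, F:4, G:4, H:4, I:4, J:4, K:4, L:4, M:4.
The maximum eccentricity is 5, realized for instance by the pair B–E via B – G – K – D – C – E. So the diameter is 5.

5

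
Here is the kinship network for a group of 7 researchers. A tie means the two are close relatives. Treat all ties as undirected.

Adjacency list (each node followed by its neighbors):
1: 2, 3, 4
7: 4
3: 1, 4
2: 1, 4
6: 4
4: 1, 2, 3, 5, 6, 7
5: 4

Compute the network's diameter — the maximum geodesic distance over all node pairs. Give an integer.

2

Eccentricity of each node (its greatest distance to any other): 1:2, 2:2, 3:2, 4:1, 5:2, 6:2, 7:2.
The maximum eccentricity is 2, realized for instance by the pair 2–3 via 2 – 4 – 3. So the diameter is 2.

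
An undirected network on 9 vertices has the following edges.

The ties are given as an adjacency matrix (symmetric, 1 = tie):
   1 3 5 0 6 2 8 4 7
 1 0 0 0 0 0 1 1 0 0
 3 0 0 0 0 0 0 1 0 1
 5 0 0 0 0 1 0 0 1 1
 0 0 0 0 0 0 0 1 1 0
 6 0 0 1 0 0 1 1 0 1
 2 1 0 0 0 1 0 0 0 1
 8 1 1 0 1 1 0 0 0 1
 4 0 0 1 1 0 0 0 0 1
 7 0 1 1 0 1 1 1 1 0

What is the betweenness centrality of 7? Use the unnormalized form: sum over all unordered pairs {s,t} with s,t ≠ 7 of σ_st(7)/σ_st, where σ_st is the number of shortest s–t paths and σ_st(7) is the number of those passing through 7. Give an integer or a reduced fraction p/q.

17/2

Pairs whose geodesics pass through 7 — 1–5: 2/4; 1–4: 2/3; 3–5: 1; 3–6: 1/2; 3–2: 1; 3–4: 1; 5–2: 1/2; 5–8: 1/2; 0–2: 2/4; 6–4: 1/2; 2–8: 1/3; 2–4: 1; 8–4: 1/2.
All other pairs contribute 0.
Summing the contributions gives betweenness(7) = 17/2.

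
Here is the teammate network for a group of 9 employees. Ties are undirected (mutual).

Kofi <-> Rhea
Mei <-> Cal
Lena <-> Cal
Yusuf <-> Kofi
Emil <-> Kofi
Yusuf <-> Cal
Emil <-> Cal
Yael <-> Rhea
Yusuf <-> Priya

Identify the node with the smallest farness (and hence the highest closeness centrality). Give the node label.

Farness (sum of distances to all others) for each node — Cal:15, Emil:16, Kofi:15, Lena:22, Mei:22, Priya:21, Rhea:20, Yael:27, Yusuf:14.
The smallest farness is 14, for Yusuf, so Yusuf has the highest closeness.

Yusuf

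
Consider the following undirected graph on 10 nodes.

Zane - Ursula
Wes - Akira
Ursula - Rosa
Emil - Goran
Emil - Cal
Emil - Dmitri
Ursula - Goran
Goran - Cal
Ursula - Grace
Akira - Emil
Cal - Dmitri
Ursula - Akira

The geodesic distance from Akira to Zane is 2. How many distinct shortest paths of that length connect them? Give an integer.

The shortest distance is 2, and the only length-2 path is Akira–Ursula–Zane. So there is exactly 1 shortest path.

1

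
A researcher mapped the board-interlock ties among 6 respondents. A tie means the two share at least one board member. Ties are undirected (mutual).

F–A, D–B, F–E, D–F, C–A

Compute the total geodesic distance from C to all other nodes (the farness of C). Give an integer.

13

Distances from C: A:1, B:4, D:3, E:3, F:2.
Sum = 1 + 4 + 3 + 3 + 2 = 13.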